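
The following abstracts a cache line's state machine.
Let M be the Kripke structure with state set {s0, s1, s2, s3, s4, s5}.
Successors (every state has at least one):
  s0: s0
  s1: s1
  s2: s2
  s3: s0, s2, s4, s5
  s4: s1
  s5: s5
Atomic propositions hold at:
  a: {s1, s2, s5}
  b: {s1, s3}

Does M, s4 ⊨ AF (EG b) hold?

Yes

EG b: greatest fixpoint, start Z0 = {s1, s3}, keep only states in Sat with some successor in Z. Z1 = {s1}; fixed.
Sat(EG b) = {s1}
AF (EG b): least fixpoint, start Z0 = {s1}, add states with every successor in Z. Z1 = {s1, s4}; fixed.
Sat(AF (EG b)) = {s1, s4}
s4 ∈ Sat(AF (EG b)) = {s1, s4}, so the formula holds at s4.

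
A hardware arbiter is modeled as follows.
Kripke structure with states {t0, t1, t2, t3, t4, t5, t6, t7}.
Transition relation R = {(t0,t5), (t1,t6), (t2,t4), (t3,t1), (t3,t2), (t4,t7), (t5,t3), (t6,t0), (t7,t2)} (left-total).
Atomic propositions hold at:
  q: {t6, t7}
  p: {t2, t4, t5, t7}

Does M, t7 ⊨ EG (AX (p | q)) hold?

Sat(p | q) = {t2, t4, t5, t6, t7}
Sat(AX (p | q)) = {s : every successor in {t2, t4, t5, t6, t7}} = {t0, t1, t2, t4, t7}
EG (AX (p | q)): greatest fixpoint, start Z0 = {t0, t1, t2, t4, t7}, keep only states in Sat with some successor in Z. Z1 = {t2, t4, t7}; fixed.
Sat(EG (AX (p | q))) = {t2, t4, t7}
t7 ∈ Sat(EG (AX (p | q))) = {t2, t4, t7}, so the formula holds at t7.

Yes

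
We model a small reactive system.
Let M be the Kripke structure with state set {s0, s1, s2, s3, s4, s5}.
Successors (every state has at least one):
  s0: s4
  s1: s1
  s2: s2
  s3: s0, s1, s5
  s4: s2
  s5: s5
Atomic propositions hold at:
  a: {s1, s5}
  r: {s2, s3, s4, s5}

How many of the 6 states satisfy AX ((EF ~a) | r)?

4

Sat(~a) = {s0, s2, s3, s4}
EF ~a: least fixpoint, start Z0 = {s0, s2, s3, s4}, add states with some successor in Z. Already a fixed point.
Sat(EF ~a) = {s0, s2, s3, s4}
Sat((EF ~a) | r) = {s0, s2, s3, s4, s5}
Sat(AX ((EF ~a) | r)) = {s : every successor in {s0, s2, s3, s4, s5}} = {s0, s2, s4, s5}
|Sat(AX ((EF ~a) | r))| = |{s0, s2, s4, s5}| = 4.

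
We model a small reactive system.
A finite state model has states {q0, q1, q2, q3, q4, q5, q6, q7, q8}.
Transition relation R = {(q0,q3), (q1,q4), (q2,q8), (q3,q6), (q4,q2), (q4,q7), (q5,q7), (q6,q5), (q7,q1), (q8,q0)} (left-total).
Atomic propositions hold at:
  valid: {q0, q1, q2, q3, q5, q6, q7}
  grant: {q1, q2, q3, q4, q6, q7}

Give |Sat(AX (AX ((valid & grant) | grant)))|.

Sat(valid & grant) = {q1, q2, q3, q6, q7}
Sat((valid & grant) | grant) = {q1, q2, q3, q4, q6, q7}
Sat(AX ((valid & grant) | grant)) = {s : every successor in {q1, q2, q3, q4, q6, q7}} = {q0, q1, q3, q4, q5, q7}
Sat(AX (AX ((valid & grant) | grant))) = {s : every successor in {q0, q1, q3, q4, q5, q7}} = {q0, q1, q5, q6, q7, q8}
|Sat(AX (AX ((valid & grant) | grant)))| = |{q0, q1, q5, q6, q7, q8}| = 6.

6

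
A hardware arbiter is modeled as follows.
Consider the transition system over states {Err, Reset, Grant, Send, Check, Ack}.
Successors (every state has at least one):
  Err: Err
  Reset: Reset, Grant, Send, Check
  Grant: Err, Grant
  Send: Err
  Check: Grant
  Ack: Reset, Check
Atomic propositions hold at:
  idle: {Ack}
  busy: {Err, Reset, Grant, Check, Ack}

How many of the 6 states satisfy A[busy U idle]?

1

A[busy U idle]: least fixpoint, start Z0 = Sat(idle) = {Ack}, add states in Sat(busy) with every successor in Z. Already a fixed point.
Sat(A[busy U idle]) = {Ack}
|Sat(A[busy U idle])| = |{Ack}| = 1.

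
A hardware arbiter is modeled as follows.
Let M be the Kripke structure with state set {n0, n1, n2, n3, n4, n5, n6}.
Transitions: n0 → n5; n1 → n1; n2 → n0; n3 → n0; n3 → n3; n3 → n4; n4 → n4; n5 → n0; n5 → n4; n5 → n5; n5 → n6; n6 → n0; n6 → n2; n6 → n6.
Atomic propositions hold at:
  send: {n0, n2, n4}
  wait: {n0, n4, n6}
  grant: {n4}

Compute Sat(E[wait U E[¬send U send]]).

{n0, n2, n3, n4, n5, n6}

Sat(¬send) = {n1, n3, n5, n6}
E[¬send U send]: least fixpoint, start Z0 = Sat(send) = {n0, n2, n4}, add states in Sat(¬send) with some successor in Z. Z1 = {n0, n2, n3, n4, n5, n6}; fixed.
Sat(E[¬send U send]) = {n0, n2, n3, n4, n5, n6}
E[wait U E[¬send U send]]: least fixpoint, start Z0 = Sat(E[¬send U send]) = {n0, n2, n3, n4, n5, n6}, add states in Sat(wait) with some successor in Z. Already a fixed point.
Sat(E[wait U E[¬send U send]]) = {n0, n2, n3, n4, n5, n6}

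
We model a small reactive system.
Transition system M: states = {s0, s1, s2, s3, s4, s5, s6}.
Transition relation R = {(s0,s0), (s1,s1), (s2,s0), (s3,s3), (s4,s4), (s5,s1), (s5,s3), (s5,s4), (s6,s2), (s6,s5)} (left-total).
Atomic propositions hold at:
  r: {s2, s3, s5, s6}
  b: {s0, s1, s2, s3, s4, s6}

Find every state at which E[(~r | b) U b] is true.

{s0, s1, s2, s3, s4, s6}

Sat(~r) = {s0, s1, s4}
Sat(~r | b) = {s0, s1, s2, s3, s4, s6}
E[(~r | b) U b]: least fixpoint, start Z0 = Sat(b) = {s0, s1, s2, s3, s4, s6}, add states in Sat(~r | b) with some successor in Z. Already a fixed point.
Sat(E[(~r | b) U b]) = {s0, s1, s2, s3, s4, s6}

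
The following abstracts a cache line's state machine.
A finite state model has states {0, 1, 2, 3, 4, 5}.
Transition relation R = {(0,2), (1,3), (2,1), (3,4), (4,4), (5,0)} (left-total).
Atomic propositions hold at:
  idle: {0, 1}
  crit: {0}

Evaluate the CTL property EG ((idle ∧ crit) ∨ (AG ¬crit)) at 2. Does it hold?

Sat(idle ∧ crit) = {0}
Sat(¬crit) = {1, 2, 3, 4, 5}
AG ¬crit: greatest fixpoint, start Z0 = {1, 2, 3, 4, 5}, keep only states in Sat with every successor in Z. Z1 = {1, 2, 3, 4}; fixed.
Sat(AG ¬crit) = {1, 2, 3, 4}
Sat((idle ∧ crit) ∨ (AG ¬crit)) = {0, 1, 2, 3, 4}
EG ((idle ∧ crit) ∨ (AG ¬crit)): greatest fixpoint, start Z0 = {0, 1, 2, 3, 4}, keep only states in Sat with some successor in Z. Already a fixed point.
Sat(EG ((idle ∧ crit) ∨ (AG ¬crit))) = {0, 1, 2, 3, 4}
2 ∈ Sat(EG ((idle ∧ crit) ∨ (AG ¬crit))) = {0, 1, 2, 3, 4}, so the formula holds at 2.

Yes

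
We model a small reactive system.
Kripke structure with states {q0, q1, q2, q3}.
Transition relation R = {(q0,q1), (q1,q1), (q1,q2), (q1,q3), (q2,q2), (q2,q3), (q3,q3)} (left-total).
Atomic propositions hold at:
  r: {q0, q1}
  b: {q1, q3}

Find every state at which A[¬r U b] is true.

{q1, q3}

Sat(¬r) = {q2, q3}
A[¬r U b]: least fixpoint, start Z0 = Sat(b) = {q1, q3}, add states in Sat(¬r) with every successor in Z. Already a fixed point.
Sat(A[¬r U b]) = {q1, q3}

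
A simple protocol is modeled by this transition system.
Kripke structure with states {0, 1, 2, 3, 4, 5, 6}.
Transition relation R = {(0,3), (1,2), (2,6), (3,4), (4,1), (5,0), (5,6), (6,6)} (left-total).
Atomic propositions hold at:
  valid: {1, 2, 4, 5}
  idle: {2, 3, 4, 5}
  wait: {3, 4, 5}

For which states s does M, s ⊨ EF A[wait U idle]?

A[wait U idle]: least fixpoint, start Z0 = Sat(idle) = {2, 3, 4, 5}, add states in Sat(wait) with every successor in Z. Already a fixed point.
Sat(A[wait U idle]) = {2, 3, 4, 5}
EF A[wait U idle]: least fixpoint, start Z0 = {2, 3, 4, 5}, add states with some successor in Z. Z1 = {0, 1, 2, 3, 4, 5}; fixed.
Sat(EF A[wait U idle]) = {0, 1, 2, 3, 4, 5}

{0, 1, 2, 3, 4, 5}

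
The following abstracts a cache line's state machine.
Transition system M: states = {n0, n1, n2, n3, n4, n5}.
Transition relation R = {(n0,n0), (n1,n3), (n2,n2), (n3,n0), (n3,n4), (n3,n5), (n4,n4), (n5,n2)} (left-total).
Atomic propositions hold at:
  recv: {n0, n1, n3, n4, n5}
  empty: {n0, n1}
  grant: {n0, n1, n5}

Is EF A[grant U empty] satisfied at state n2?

No

A[grant U empty]: least fixpoint, start Z0 = Sat(empty) = {n0, n1}, add states in Sat(grant) with every successor in Z. Already a fixed point.
Sat(A[grant U empty]) = {n0, n1}
EF A[grant U empty]: least fixpoint, start Z0 = {n0, n1}, add states with some successor in Z. Z1 = {n0, n1, n3}; fixed.
Sat(EF A[grant U empty]) = {n0, n1, n3}
n2 ∉ Sat(EF A[grant U empty]) = {n0, n1, n3}, so the formula does not hold at n2.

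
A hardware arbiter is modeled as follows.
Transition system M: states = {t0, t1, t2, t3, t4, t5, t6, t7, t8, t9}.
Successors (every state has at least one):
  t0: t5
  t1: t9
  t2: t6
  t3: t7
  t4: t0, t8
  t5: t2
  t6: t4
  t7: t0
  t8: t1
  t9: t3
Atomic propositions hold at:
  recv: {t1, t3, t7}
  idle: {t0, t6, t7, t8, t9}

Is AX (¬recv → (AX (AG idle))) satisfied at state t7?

Sat(¬recv) = {t0, t2, t4, t5, t6, t8, t9}
AG idle: greatest fixpoint, start Z0 = {t0, t6, t7, t8, t9}, keep only states in Sat with every successor in Z. Z1 = {t7}; Z2 = ∅; fixed.
Sat(AG idle) = ∅
Sat(AX (AG idle)) = {s : every successor in ∅} = ∅
Sat(¬recv → (AX (AG idle))) = {t1, t3, t7}
Sat(AX (¬recv → (AX (AG idle)))) = {s : every successor in {t1, t3, t7}} = {t3, t8, t9}
t7 ∉ Sat(AX (¬recv → (AX (AG idle)))) = {t3, t8, t9}, so the formula does not hold at t7.

No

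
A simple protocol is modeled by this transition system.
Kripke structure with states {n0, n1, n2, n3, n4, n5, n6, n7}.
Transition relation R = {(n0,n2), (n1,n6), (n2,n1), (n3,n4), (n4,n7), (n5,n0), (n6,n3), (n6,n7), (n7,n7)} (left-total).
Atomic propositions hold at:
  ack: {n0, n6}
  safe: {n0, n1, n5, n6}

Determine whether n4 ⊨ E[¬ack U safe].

Sat(¬ack) = {n1, n2, n3, n4, n5, n7}
E[¬ack U safe]: least fixpoint, start Z0 = Sat(safe) = {n0, n1, n5, n6}, add states in Sat(¬ack) with some successor in Z. Z1 = {n0, n1, n2, n5, n6}; fixed.
Sat(E[¬ack U safe]) = {n0, n1, n2, n5, n6}
n4 ∉ Sat(E[¬ack U safe]) = {n0, n1, n2, n5, n6}, so the formula does not hold at n4.

No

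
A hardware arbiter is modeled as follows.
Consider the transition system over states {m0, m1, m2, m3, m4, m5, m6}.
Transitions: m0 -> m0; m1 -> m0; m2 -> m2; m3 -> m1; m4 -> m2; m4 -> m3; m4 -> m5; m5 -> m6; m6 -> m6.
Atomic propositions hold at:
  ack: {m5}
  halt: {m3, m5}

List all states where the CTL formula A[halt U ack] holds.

{m5}

A[halt U ack]: least fixpoint, start Z0 = Sat(ack) = {m5}, add states in Sat(halt) with every successor in Z. Already a fixed point.
Sat(A[halt U ack]) = {m5}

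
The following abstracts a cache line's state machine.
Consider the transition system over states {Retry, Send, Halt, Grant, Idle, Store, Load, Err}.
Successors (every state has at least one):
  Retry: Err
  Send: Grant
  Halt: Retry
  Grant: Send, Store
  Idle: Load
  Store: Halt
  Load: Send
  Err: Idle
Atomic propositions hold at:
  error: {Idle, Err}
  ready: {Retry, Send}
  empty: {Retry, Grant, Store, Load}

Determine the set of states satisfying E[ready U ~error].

{Retry, Send, Halt, Grant, Store, Load}

Sat(~error) = {Retry, Send, Halt, Grant, Store, Load}
E[ready U ~error]: least fixpoint, start Z0 = Sat(~error) = {Retry, Send, Halt, Grant, Store, Load}, add states in Sat(ready) with some successor in Z. Already a fixed point.
Sat(E[ready U ~error]) = {Retry, Send, Halt, Grant, Store, Load}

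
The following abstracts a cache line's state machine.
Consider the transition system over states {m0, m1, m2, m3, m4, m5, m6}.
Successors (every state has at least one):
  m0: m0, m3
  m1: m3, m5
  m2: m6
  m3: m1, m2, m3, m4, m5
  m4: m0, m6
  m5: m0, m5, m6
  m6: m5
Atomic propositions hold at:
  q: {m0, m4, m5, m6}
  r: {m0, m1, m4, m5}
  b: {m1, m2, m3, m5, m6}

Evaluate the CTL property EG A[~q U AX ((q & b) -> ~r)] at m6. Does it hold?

Sat(~q) = {m1, m2, m3}
Sat(q & b) = {m5, m6}
Sat(~r) = {m2, m3, m6}
Sat((q & b) -> ~r) = {m0, m1, m2, m3, m4, m6}
Sat(AX ((q & b) -> ~r)) = {s : every successor in {m0, m1, m2, m3, m4, m6}} = {m0, m2, m4}
A[~q U AX ((q & b) -> ~r)]: least fixpoint, start Z0 = Sat(AX ((q & b) -> ~r)) = {m0, m2, m4}, add states in Sat(~q) with every successor in Z. Already a fixed point.
Sat(A[~q U AX ((q & b) -> ~r)]) = {m0, m2, m4}
EG A[~q U AX ((q & b) -> ~r)]: greatest fixpoint, start Z0 = {m0, m2, m4}, keep only states in Sat with some successor in Z. Z1 = {m0, m4}; fixed.
Sat(EG A[~q U AX ((q & b) -> ~r)]) = {m0, m4}
m6 ∉ Sat(EG A[~q U AX ((q & b) -> ~r)]) = {m0, m4}, so the formula does not hold at m6.

No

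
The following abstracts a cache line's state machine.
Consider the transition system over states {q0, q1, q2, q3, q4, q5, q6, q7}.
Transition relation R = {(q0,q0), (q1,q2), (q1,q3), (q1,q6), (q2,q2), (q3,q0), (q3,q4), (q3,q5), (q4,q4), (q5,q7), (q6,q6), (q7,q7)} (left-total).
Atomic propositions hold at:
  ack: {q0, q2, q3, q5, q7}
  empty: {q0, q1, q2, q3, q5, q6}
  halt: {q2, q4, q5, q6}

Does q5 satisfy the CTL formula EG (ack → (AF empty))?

AF empty: least fixpoint, start Z0 = {q0, q1, q2, q3, q5, q6}, add states with every successor in Z. Already a fixed point.
Sat(AF empty) = {q0, q1, q2, q3, q5, q6}
Sat(ack → (AF empty)) = {q0, q1, q2, q3, q4, q5, q6}
EG (ack → (AF empty)): greatest fixpoint, start Z0 = {q0, q1, q2, q3, q4, q5, q6}, keep only states in Sat with some successor in Z. Z1 = {q0, q1, q2, q3, q4, q6}; fixed.
Sat(EG (ack → (AF empty))) = {q0, q1, q2, q3, q4, q6}
q5 ∉ Sat(EG (ack → (AF empty))) = {q0, q1, q2, q3, q4, q6}, so the formula does not hold at q5.

No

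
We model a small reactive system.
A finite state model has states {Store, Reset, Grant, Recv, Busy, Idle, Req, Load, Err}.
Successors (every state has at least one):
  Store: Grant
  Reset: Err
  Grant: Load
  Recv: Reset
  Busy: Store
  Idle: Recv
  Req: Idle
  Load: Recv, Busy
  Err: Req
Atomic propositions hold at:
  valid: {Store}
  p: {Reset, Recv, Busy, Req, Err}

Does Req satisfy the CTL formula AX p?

Sat(AX p) = {s : every successor in {Reset, Recv, Busy, Req, Err}} = {Reset, Recv, Idle, Load, Err}
Req ∉ Sat(AX p) = {Reset, Recv, Idle, Load, Err}, so the formula does not hold at Req.

No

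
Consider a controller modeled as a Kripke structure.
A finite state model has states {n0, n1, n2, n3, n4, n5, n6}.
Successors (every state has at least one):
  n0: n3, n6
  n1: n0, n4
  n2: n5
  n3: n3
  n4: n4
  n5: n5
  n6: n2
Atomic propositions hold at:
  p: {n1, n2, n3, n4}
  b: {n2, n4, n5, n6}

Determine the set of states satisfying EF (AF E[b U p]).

E[b U p]: least fixpoint, start Z0 = Sat(p) = {n1, n2, n3, n4}, add states in Sat(b) with some successor in Z. Z1 = {n1, n2, n3, n4, n6}; fixed.
Sat(E[b U p]) = {n1, n2, n3, n4, n6}
AF E[b U p]: least fixpoint, start Z0 = {n1, n2, n3, n4, n6}, add states with every successor in Z. Z1 = {n0, n1, n2, n3, n4, n6}; fixed.
Sat(AF E[b U p]) = {n0, n1, n2, n3, n4, n6}
EF (AF E[b U p]): least fixpoint, start Z0 = {n0, n1, n2, n3, n4, n6}, add states with some successor in Z. Already a fixed point.
Sat(EF (AF E[b U p])) = {n0, n1, n2, n3, n4, n6}

{n0, n1, n2, n3, n4, n6}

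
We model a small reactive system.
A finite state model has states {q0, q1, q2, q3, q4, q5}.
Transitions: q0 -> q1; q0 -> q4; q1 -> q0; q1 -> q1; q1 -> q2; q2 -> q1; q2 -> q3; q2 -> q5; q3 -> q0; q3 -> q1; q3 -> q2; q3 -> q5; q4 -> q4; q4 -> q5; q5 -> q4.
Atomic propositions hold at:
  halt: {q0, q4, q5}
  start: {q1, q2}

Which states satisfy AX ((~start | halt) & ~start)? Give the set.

Sat(~start) = {q0, q3, q4, q5}
Sat(~start | halt) = {q0, q3, q4, q5}
Sat((~start | halt) & ~start) = {q0, q3, q4, q5}
Sat(AX ((~start | halt) & ~start)) = {s : every successor in {q0, q3, q4, q5}} = {q4, q5}

{q4, q5}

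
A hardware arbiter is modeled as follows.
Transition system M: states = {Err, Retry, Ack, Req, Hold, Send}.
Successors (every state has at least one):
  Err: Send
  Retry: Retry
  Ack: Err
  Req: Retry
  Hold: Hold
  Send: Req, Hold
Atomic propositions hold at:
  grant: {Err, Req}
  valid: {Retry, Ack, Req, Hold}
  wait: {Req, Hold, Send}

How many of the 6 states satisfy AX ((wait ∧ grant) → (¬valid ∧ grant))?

Sat(wait ∧ grant) = {Req}
Sat(¬valid) = {Err, Send}
Sat(¬valid ∧ grant) = {Err}
Sat((wait ∧ grant) → (¬valid ∧ grant)) = {Err, Retry, Ack, Hold, Send}
Sat(AX ((wait ∧ grant) → (¬valid ∧ grant))) = {s : every successor in {Err, Retry, Ack, Hold, Send}} = {Err, Retry, Ack, Req, Hold}
|Sat(AX ((wait ∧ grant) → (¬valid ∧ grant)))| = |{Err, Retry, Ack, Req, Hold}| = 5.

5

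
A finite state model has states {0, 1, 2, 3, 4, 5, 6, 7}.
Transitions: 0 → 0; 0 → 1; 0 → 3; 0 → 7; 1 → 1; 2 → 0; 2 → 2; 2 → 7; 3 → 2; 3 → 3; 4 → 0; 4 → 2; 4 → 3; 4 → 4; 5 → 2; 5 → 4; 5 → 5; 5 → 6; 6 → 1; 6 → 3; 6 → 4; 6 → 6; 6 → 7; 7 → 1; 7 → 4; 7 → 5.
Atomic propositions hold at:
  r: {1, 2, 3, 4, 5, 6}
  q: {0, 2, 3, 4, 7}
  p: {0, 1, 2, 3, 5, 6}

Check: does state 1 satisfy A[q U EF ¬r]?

No

Sat(¬r) = {0, 7}
EF ¬r: least fixpoint, start Z0 = {0, 7}, add states with some successor in Z. Z1 = {0, 2, 4, 6, 7}; Z2 = {0, 2, 3, 4, 5, 6, 7}; fixed.
Sat(EF ¬r) = {0, 2, 3, 4, 5, 6, 7}
A[q U EF ¬r]: least fixpoint, start Z0 = Sat(EF ¬r) = {0, 2, 3, 4, 5, 6, 7}, add states in Sat(q) with every successor in Z. Already a fixed point.
Sat(A[q U EF ¬r]) = {0, 2, 3, 4, 5, 6, 7}
1 ∉ Sat(A[q U EF ¬r]) = {0, 2, 3, 4, 5, 6, 7}, so the formula does not hold at 1.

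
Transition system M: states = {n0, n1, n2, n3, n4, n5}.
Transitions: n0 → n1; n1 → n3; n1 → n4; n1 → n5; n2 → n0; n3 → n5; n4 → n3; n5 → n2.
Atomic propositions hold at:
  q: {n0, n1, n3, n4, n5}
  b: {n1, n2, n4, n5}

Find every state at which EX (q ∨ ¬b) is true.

Sat(¬b) = {n0, n3}
Sat(q ∨ ¬b) = {n0, n1, n3, n4, n5}
Sat(EX (q ∨ ¬b)) = {s : some successor in {n0, n1, n3, n4, n5}} = {n0, n1, n2, n3, n4}

{n0, n1, n2, n3, n4}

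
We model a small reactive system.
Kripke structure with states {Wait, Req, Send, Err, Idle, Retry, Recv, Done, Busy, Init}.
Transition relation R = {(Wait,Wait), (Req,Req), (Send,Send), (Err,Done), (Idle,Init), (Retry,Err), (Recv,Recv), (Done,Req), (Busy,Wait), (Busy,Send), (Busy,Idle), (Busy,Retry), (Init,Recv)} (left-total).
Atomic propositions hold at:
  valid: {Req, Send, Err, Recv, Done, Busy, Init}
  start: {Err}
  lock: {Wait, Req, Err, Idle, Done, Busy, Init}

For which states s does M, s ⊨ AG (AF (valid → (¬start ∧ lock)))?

{Wait, Req, Err, Retry, Done}

Sat(¬start) = {Wait, Req, Send, Idle, Retry, Recv, Done, Busy, Init}
Sat(¬start ∧ lock) = {Wait, Req, Idle, Done, Busy, Init}
Sat(valid → (¬start ∧ lock)) = {Wait, Req, Idle, Retry, Done, Busy, Init}
AF (valid → (¬start ∧ lock)): least fixpoint, start Z0 = {Wait, Req, Idle, Retry, Done, Busy, Init}, add states with every successor in Z. Z1 = {Wait, Req, Err, Idle, Retry, Done, Busy, Init}; fixed.
Sat(AF (valid → (¬start ∧ lock))) = {Wait, Req, Err, Idle, Retry, Done, Busy, Init}
AG (AF (valid → (¬start ∧ lock))): greatest fixpoint, start Z0 = {Wait, Req, Err, Idle, Retry, Done, Busy, Init}, keep only states in Sat with every successor in Z. Z1 = {Wait, Req, Err, Idle, Retry, Done}; Z2 = {Wait, Req, Err, Retry, Done}; fixed.
Sat(AG (AF (valid → (¬start ∧ lock)))) = {Wait, Req, Err, Retry, Done}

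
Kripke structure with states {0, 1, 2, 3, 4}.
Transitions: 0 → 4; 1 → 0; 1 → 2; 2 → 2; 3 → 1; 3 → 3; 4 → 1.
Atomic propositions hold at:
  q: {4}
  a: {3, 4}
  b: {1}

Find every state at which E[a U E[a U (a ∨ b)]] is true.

Sat(a ∨ b) = {1, 3, 4}
E[a U (a ∨ b)]: least fixpoint, start Z0 = Sat((a ∨ b)) = {1, 3, 4}, add states in Sat(a) with some successor in Z. Already a fixed point.
Sat(E[a U (a ∨ b)]) = {1, 3, 4}
E[a U E[a U (a ∨ b)]]: least fixpoint, start Z0 = Sat(E[a U (a ∨ b)]) = {1, 3, 4}, add states in Sat(a) with some successor in Z. Already a fixed point.
Sat(E[a U E[a U (a ∨ b)]]) = {1, 3, 4}

{1, 3, 4}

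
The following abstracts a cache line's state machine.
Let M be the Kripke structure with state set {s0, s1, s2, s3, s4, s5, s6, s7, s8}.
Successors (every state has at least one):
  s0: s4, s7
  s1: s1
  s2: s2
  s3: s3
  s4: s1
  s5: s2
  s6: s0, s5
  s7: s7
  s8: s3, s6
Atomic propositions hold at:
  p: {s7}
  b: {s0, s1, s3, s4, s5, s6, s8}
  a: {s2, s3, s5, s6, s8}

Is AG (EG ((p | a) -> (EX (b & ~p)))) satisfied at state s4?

Sat(p | a) = {s2, s3, s5, s6, s7, s8}
Sat(~p) = {s0, s1, s2, s3, s4, s5, s6, s8}
Sat(b & ~p) = {s0, s1, s3, s4, s5, s6, s8}
Sat(EX (b & ~p)) = {s : some successor in {s0, s1, s3, s4, s5, s6, s8}} = {s0, s1, s3, s4, s6, s8}
Sat((p | a) -> (EX (b & ~p))) = {s0, s1, s3, s4, s6, s8}
EG ((p | a) -> (EX (b & ~p))): greatest fixpoint, start Z0 = {s0, s1, s3, s4, s6, s8}, keep only states in Sat with some successor in Z. Already a fixed point.
Sat(EG ((p | a) -> (EX (b & ~p)))) = {s0, s1, s3, s4, s6, s8}
AG (EG ((p | a) -> (EX (b & ~p)))): greatest fixpoint, start Z0 = {s0, s1, s3, s4, s6, s8}, keep only states in Sat with every successor in Z. Z1 = {s1, s3, s4, s8}; Z2 = {s1, s3, s4}; fixed.
Sat(AG (EG ((p | a) -> (EX (b & ~p))))) = {s1, s3, s4}
s4 ∈ Sat(AG (EG ((p | a) -> (EX (b & ~p))))) = {s1, s3, s4}, so the formula holds at s4.

Yes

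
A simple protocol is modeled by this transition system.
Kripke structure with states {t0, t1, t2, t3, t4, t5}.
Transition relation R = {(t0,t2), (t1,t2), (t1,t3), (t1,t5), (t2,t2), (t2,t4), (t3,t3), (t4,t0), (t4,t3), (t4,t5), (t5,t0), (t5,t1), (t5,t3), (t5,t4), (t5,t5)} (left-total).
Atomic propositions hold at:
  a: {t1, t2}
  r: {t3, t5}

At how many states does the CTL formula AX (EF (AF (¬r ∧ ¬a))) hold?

Sat(¬r) = {t0, t1, t2, t4}
Sat(¬a) = {t0, t3, t4, t5}
Sat(¬r ∧ ¬a) = {t0, t4}
AF (¬r ∧ ¬a): least fixpoint, start Z0 = {t0, t4}, add states with every successor in Z. Already a fixed point.
Sat(AF (¬r ∧ ¬a)) = {t0, t4}
EF (AF (¬r ∧ ¬a)): least fixpoint, start Z0 = {t0, t4}, add states with some successor in Z. Z1 = {t0, t2, t4, t5}; Z2 = {t0, t1, t2, t4, t5}; fixed.
Sat(EF (AF (¬r ∧ ¬a))) = {t0, t1, t2, t4, t5}
Sat(AX (EF (AF (¬r ∧ ¬a)))) = {s : every successor in {t0, t1, t2, t4, t5}} = {t0, t2}
|Sat(AX (EF (AF (¬r ∧ ¬a))))| = |{t0, t2}| = 2.

2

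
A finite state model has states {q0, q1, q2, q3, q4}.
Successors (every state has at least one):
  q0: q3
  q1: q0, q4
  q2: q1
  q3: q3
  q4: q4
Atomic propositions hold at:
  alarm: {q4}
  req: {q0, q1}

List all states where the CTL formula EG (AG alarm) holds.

AG alarm: greatest fixpoint, start Z0 = {q4}, keep only states in Sat with every successor in Z. Already a fixed point.
Sat(AG alarm) = {q4}
EG (AG alarm): greatest fixpoint, start Z0 = {q4}, keep only states in Sat with some successor in Z. Already a fixed point.
Sat(EG (AG alarm)) = {q4}

{q4}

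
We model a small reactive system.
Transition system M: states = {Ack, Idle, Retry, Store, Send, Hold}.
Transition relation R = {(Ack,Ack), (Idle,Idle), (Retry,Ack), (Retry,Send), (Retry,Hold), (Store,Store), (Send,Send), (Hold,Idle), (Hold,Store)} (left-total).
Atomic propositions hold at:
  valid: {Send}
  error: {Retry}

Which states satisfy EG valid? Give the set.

{Send}

EG valid: greatest fixpoint, start Z0 = {Send}, keep only states in Sat with some successor in Z. Already a fixed point.
Sat(EG valid) = {Send}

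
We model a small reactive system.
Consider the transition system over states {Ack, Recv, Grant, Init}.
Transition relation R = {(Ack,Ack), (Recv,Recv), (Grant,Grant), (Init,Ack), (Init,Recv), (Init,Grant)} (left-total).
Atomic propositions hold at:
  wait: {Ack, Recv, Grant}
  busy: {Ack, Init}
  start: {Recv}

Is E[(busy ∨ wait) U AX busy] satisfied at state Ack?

Sat(busy ∨ wait) = {Ack, Recv, Grant, Init}
Sat(AX busy) = {s : every successor in {Ack, Init}} = {Ack}
E[(busy ∨ wait) U AX busy]: least fixpoint, start Z0 = Sat(AX busy) = {Ack}, add states in Sat(busy ∨ wait) with some successor in Z. Z1 = {Ack, Init}; fixed.
Sat(E[(busy ∨ wait) U AX busy]) = {Ack, Init}
Ack ∈ Sat(E[(busy ∨ wait) U AX busy]) = {Ack, Init}, so the formula holds at Ack.

Yes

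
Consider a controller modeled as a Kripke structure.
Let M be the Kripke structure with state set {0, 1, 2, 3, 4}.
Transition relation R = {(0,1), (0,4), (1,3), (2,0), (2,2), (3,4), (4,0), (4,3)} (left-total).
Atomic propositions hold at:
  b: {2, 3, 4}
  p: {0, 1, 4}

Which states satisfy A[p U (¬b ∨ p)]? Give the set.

Sat(¬b) = {0, 1}
Sat(¬b ∨ p) = {0, 1, 4}
A[p U (¬b ∨ p)]: least fixpoint, start Z0 = Sat((¬b ∨ p)) = {0, 1, 4}, add states in Sat(p) with every successor in Z. Already a fixed point.
Sat(A[p U (¬b ∨ p)]) = {0, 1, 4}

{0, 1, 4}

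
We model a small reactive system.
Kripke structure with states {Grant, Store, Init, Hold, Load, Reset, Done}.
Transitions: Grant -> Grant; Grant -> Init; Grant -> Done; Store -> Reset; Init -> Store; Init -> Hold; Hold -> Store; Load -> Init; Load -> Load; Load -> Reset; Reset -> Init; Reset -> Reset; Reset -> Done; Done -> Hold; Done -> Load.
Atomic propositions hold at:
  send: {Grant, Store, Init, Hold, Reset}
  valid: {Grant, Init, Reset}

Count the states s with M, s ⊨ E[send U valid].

E[send U valid]: least fixpoint, start Z0 = Sat(valid) = {Grant, Init, Reset}, add states in Sat(send) with some successor in Z. Z1 = {Grant, Store, Init, Reset}; Z2 = {Grant, Store, Init, Hold, Reset}; fixed.
Sat(E[send U valid]) = {Grant, Store, Init, Hold, Reset}
|Sat(E[send U valid])| = |{Grant, Store, Init, Hold, Reset}| = 5.

5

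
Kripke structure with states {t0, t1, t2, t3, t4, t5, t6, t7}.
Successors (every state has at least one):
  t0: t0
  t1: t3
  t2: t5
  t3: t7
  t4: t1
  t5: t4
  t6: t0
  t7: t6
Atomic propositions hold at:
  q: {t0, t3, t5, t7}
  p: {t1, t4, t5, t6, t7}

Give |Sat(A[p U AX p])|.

Sat(AX p) = {s : every successor in {t1, t4, t5, t6, t7}} = {t2, t3, t4, t5, t7}
A[p U AX p]: least fixpoint, start Z0 = Sat(AX p) = {t2, t3, t4, t5, t7}, add states in Sat(p) with every successor in Z. Z1 = {t1, t2, t3, t4, t5, t7}; fixed.
Sat(A[p U AX p]) = {t1, t2, t3, t4, t5, t7}
|Sat(A[p U AX p])| = |{t1, t2, t3, t4, t5, t7}| = 6.

6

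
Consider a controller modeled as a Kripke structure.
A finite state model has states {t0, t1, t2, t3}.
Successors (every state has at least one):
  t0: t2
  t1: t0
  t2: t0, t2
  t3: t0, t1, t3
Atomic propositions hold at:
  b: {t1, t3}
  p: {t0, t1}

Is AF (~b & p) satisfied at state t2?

Sat(~b) = {t0, t2}
Sat(~b & p) = {t0}
AF (~b & p): least fixpoint, start Z0 = {t0}, add states with every successor in Z. Z1 = {t0, t1}; fixed.
Sat(AF (~b & p)) = {t0, t1}
t2 ∉ Sat(AF (~b & p)) = {t0, t1}, so the formula does not hold at t2.

No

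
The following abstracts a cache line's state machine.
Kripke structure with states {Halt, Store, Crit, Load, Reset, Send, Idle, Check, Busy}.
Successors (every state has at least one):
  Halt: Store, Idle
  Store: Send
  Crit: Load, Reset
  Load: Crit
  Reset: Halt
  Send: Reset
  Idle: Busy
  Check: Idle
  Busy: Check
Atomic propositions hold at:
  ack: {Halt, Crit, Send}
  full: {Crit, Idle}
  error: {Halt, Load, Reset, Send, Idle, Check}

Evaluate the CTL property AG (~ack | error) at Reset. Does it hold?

Sat(~ack) = {Store, Load, Reset, Idle, Check, Busy}
Sat(~ack | error) = {Halt, Store, Load, Reset, Send, Idle, Check, Busy}
AG (~ack | error): greatest fixpoint, start Z0 = {Halt, Store, Load, Reset, Send, Idle, Check, Busy}, keep only states in Sat with every successor in Z. Z1 = {Halt, Store, Reset, Send, Idle, Check, Busy}; fixed.
Sat(AG (~ack | error)) = {Halt, Store, Reset, Send, Idle, Check, Busy}
Reset ∈ Sat(AG (~ack | error)) = {Halt, Store, Reset, Send, Idle, Check, Busy}, so the formula holds at Reset.

Yes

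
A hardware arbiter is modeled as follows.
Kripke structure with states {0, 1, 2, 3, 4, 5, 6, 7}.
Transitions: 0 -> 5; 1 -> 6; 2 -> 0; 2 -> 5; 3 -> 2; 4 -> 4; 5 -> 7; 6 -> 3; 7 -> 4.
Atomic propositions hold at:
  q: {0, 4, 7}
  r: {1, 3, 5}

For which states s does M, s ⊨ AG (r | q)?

Sat(r | q) = {0, 1, 3, 4, 5, 7}
AG (r | q): greatest fixpoint, start Z0 = {0, 1, 3, 4, 5, 7}, keep only states in Sat with every successor in Z. Z1 = {0, 4, 5, 7}; fixed.
Sat(AG (r | q)) = {0, 4, 5, 7}

{0, 4, 5, 7}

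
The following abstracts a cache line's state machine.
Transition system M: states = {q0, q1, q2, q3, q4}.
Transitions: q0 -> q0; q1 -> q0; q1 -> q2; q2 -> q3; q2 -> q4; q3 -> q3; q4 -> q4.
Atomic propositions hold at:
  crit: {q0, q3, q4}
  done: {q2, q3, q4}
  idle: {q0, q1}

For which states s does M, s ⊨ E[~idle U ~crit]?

{q1, q2}

Sat(~idle) = {q2, q3, q4}
Sat(~crit) = {q1, q2}
E[~idle U ~crit]: least fixpoint, start Z0 = Sat(~crit) = {q1, q2}, add states in Sat(~idle) with some successor in Z. Already a fixed point.
Sat(E[~idle U ~crit]) = {q1, q2}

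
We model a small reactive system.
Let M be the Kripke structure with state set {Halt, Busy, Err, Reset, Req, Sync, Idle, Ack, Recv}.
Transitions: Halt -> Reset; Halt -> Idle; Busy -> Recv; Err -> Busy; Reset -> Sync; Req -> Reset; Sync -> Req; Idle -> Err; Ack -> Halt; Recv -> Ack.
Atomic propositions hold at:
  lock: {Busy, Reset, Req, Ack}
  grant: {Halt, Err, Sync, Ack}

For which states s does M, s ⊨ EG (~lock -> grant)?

{Halt, Reset, Req, Sync, Ack}

Sat(~lock) = {Halt, Err, Sync, Idle, Recv}
Sat(~lock -> grant) = {Halt, Busy, Err, Reset, Req, Sync, Ack}
EG (~lock -> grant): greatest fixpoint, start Z0 = {Halt, Busy, Err, Reset, Req, Sync, Ack}, keep only states in Sat with some successor in Z. Z1 = {Halt, Err, Reset, Req, Sync, Ack}; Z2 = {Halt, Reset, Req, Sync, Ack}; fixed.
Sat(EG (~lock -> grant)) = {Halt, Reset, Req, Sync, Ack}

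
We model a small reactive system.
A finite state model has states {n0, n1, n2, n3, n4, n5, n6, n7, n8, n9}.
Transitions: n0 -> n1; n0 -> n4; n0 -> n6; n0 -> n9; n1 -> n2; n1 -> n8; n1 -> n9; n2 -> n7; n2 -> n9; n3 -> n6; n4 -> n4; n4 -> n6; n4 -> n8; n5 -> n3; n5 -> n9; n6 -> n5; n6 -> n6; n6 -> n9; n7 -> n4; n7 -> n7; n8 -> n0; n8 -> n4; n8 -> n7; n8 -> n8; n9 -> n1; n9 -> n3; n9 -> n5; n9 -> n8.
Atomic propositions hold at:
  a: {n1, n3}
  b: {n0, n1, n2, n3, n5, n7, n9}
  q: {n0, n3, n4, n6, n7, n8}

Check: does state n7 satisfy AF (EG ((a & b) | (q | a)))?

Yes

Sat(a & b) = {n1, n3}
Sat(q | a) = {n0, n1, n3, n4, n6, n7, n8}
Sat((a & b) | (q | a)) = {n0, n1, n3, n4, n6, n7, n8}
EG ((a & b) | (q | a)): greatest fixpoint, start Z0 = {n0, n1, n3, n4, n6, n7, n8}, keep only states in Sat with some successor in Z. Already a fixed point.
Sat(EG ((a & b) | (q | a))) = {n0, n1, n3, n4, n6, n7, n8}
AF (EG ((a & b) | (q | a))): least fixpoint, start Z0 = {n0, n1, n3, n4, n6, n7, n8}, add states with every successor in Z. Already a fixed point.
Sat(AF (EG ((a & b) | (q | a)))) = {n0, n1, n3, n4, n6, n7, n8}
n7 ∈ Sat(AF (EG ((a & b) | (q | a)))) = {n0, n1, n3, n4, n6, n7, n8}, so the formula holds at n7.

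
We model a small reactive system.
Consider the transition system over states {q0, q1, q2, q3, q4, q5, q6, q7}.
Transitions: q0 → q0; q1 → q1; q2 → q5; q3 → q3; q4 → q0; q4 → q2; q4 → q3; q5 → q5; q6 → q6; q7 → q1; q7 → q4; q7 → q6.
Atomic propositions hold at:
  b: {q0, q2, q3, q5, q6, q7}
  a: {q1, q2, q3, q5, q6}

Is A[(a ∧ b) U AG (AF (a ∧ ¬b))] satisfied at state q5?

Sat(a ∧ b) = {q2, q3, q5, q6}
Sat(¬b) = {q1, q4}
Sat(a ∧ ¬b) = {q1}
AF (a ∧ ¬b): least fixpoint, start Z0 = {q1}, add states with every successor in Z. Already a fixed point.
Sat(AF (a ∧ ¬b)) = {q1}
AG (AF (a ∧ ¬b)): greatest fixpoint, start Z0 = {q1}, keep only states in Sat with every successor in Z. Already a fixed point.
Sat(AG (AF (a ∧ ¬b))) = {q1}
A[(a ∧ b) U AG (AF (a ∧ ¬b))]: least fixpoint, start Z0 = Sat(AG (AF (a ∧ ¬b))) = {q1}, add states in Sat(a ∧ b) with every successor in Z. Already a fixed point.
Sat(A[(a ∧ b) U AG (AF (a ∧ ¬b))]) = {q1}
q5 ∉ Sat(A[(a ∧ b) U AG (AF (a ∧ ¬b))]) = {q1}, so the formula does not hold at q5.

No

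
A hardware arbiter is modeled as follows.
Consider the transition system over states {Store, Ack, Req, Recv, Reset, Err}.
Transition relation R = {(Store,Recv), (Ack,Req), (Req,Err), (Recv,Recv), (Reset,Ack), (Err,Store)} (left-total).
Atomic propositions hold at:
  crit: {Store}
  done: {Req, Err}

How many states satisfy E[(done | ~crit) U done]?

4

Sat(~crit) = {Ack, Req, Recv, Reset, Err}
Sat(done | ~crit) = {Ack, Req, Recv, Reset, Err}
E[(done | ~crit) U done]: least fixpoint, start Z0 = Sat(done) = {Req, Err}, add states in Sat(done | ~crit) with some successor in Z. Z1 = {Ack, Req, Err}; Z2 = {Ack, Req, Reset, Err}; fixed.
Sat(E[(done | ~crit) U done]) = {Ack, Req, Reset, Err}
|Sat(E[(done | ~crit) U done])| = |{Ack, Req, Reset, Err}| = 4.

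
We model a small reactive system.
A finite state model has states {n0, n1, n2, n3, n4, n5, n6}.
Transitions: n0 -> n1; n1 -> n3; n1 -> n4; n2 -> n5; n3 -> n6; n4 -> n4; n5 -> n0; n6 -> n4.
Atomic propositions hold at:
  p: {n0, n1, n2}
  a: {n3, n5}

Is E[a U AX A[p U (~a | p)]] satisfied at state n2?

Sat(~a) = {n0, n1, n2, n4, n6}
Sat(~a | p) = {n0, n1, n2, n4, n6}
A[p U (~a | p)]: least fixpoint, start Z0 = Sat((~a | p)) = {n0, n1, n2, n4, n6}, add states in Sat(p) with every successor in Z. Already a fixed point.
Sat(A[p U (~a | p)]) = {n0, n1, n2, n4, n6}
Sat(AX A[p U (~a | p)]) = {s : every successor in {n0, n1, n2, n4, n6}} = {n0, n3, n4, n5, n6}
E[a U AX A[p U (~a | p)]]: least fixpoint, start Z0 = Sat(AX A[p U (~a | p)]) = {n0, n3, n4, n5, n6}, add states in Sat(a) with some successor in Z. Already a fixed point.
Sat(E[a U AX A[p U (~a | p)]]) = {n0, n3, n4, n5, n6}
n2 ∉ Sat(E[a U AX A[p U (~a | p)]]) = {n0, n3, n4, n5, n6}, so the formula does not hold at n2.

No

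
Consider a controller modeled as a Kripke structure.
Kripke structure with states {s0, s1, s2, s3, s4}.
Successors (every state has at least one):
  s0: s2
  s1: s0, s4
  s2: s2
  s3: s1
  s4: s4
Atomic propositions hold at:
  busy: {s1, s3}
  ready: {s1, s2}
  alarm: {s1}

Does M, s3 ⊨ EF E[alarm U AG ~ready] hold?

Yes

Sat(~ready) = {s0, s3, s4}
AG ~ready: greatest fixpoint, start Z0 = {s0, s3, s4}, keep only states in Sat with every successor in Z. Z1 = {s4}; fixed.
Sat(AG ~ready) = {s4}
E[alarm U AG ~ready]: least fixpoint, start Z0 = Sat(AG ~ready) = {s4}, add states in Sat(alarm) with some successor in Z. Z1 = {s1, s4}; fixed.
Sat(E[alarm U AG ~ready]) = {s1, s4}
EF E[alarm U AG ~ready]: least fixpoint, start Z0 = {s1, s4}, add states with some successor in Z. Z1 = {s1, s3, s4}; fixed.
Sat(EF E[alarm U AG ~ready]) = {s1, s3, s4}
s3 ∈ Sat(EF E[alarm U AG ~ready]) = {s1, s3, s4}, so the formula holds at s3.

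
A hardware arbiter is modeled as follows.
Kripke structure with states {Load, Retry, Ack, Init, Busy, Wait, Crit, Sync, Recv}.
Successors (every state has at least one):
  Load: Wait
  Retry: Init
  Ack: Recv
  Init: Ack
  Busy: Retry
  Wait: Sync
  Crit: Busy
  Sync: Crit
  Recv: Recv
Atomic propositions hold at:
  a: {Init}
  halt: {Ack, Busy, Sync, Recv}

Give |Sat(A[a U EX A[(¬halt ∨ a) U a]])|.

Sat(¬halt) = {Load, Retry, Init, Wait, Crit}
Sat(¬halt ∨ a) = {Load, Retry, Init, Wait, Crit}
A[(¬halt ∨ a) U a]: least fixpoint, start Z0 = Sat(a) = {Init}, add states in Sat(¬halt ∨ a) with every successor in Z. Z1 = {Retry, Init}; fixed.
Sat(A[(¬halt ∨ a) U a]) = {Retry, Init}
Sat(EX A[(¬halt ∨ a) U a]) = {s : some successor in {Retry, Init}} = {Retry, Busy}
A[a U EX A[(¬halt ∨ a) U a]]: least fixpoint, start Z0 = Sat(EX A[(¬halt ∨ a) U a]) = {Retry, Busy}, add states in Sat(a) with every successor in Z. Already a fixed point.
Sat(A[a U EX A[(¬halt ∨ a) U a]]) = {Retry, Busy}
|Sat(A[a U EX A[(¬halt ∨ a) U a]])| = |{Retry, Busy}| = 2.

2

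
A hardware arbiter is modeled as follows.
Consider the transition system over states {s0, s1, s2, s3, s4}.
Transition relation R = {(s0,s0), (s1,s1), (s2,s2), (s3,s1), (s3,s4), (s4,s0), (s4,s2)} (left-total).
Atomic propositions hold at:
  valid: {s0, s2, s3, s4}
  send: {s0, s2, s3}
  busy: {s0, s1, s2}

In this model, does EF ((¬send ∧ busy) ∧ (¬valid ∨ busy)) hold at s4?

No

Sat(¬send) = {s1, s4}
Sat(¬send ∧ busy) = {s1}
Sat(¬valid) = {s1}
Sat(¬valid ∨ busy) = {s0, s1, s2}
Sat((¬send ∧ busy) ∧ (¬valid ∨ busy)) = {s1}
EF ((¬send ∧ busy) ∧ (¬valid ∨ busy)): least fixpoint, start Z0 = {s1}, add states with some successor in Z. Z1 = {s1, s3}; fixed.
Sat(EF ((¬send ∧ busy) ∧ (¬valid ∨ busy))) = {s1, s3}
s4 ∉ Sat(EF ((¬send ∧ busy) ∧ (¬valid ∨ busy))) = {s1, s3}, so the formula does not hold at s4.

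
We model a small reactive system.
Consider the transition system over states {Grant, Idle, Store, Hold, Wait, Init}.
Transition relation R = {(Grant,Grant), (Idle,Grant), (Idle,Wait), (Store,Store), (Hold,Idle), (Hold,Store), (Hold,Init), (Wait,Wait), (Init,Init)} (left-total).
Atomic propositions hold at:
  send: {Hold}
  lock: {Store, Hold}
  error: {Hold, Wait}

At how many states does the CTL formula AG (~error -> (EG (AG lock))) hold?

2

Sat(~error) = {Grant, Idle, Store, Init}
AG lock: greatest fixpoint, start Z0 = {Store, Hold}, keep only states in Sat with every successor in Z. Z1 = {Store}; fixed.
Sat(AG lock) = {Store}
EG (AG lock): greatest fixpoint, start Z0 = {Store}, keep only states in Sat with some successor in Z. Already a fixed point.
Sat(EG (AG lock)) = {Store}
Sat(~error -> (EG (AG lock))) = {Store, Hold, Wait}
AG (~error -> (EG (AG lock))): greatest fixpoint, start Z0 = {Store, Hold, Wait}, keep only states in Sat with every successor in Z. Z1 = {Store, Wait}; fixed.
Sat(AG (~error -> (EG (AG lock)))) = {Store, Wait}
|Sat(AG (~error -> (EG (AG lock))))| = |{Store, Wait}| = 2.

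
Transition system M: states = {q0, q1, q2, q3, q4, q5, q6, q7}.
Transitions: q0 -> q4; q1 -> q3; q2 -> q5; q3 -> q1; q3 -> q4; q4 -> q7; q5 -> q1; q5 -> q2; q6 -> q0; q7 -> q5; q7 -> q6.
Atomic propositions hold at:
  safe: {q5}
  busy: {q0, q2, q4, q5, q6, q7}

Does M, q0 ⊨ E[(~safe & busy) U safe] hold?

Sat(~safe) = {q0, q1, q2, q3, q4, q6, q7}
Sat(~safe & busy) = {q0, q2, q4, q6, q7}
E[(~safe & busy) U safe]: least fixpoint, start Z0 = Sat(safe) = {q5}, add states in Sat(~safe & busy) with some successor in Z. Z1 = {q2, q5, q7}; Z2 = {q2, q4, q5, q7}; Z3 = {q0, q2, q4, q5, q7}; Z4 = {q0, q2, q4, q5, q6, q7}; fixed.
Sat(E[(~safe & busy) U safe]) = {q0, q2, q4, q5, q6, q7}
q0 ∈ Sat(E[(~safe & busy) U safe]) = {q0, q2, q4, q5, q6, q7}, so the formula holds at q0.

Yes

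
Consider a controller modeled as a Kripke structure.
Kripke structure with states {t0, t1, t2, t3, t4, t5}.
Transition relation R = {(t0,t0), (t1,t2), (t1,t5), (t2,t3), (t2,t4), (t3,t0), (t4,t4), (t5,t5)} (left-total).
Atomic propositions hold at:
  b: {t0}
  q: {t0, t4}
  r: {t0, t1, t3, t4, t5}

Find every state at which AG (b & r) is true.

Sat(b & r) = {t0}
AG (b & r): greatest fixpoint, start Z0 = {t0}, keep only states in Sat with every successor in Z. Already a fixed point.
Sat(AG (b & r)) = {t0}

{t0}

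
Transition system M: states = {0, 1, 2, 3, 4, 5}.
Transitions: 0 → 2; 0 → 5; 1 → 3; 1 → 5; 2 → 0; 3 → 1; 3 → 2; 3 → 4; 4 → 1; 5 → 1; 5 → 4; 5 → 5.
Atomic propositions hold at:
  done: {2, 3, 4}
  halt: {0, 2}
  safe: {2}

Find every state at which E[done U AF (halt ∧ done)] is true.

{2, 3}

Sat(halt ∧ done) = {2}
AF (halt ∧ done): least fixpoint, start Z0 = {2}, add states with every successor in Z. Already a fixed point.
Sat(AF (halt ∧ done)) = {2}
E[done U AF (halt ∧ done)]: least fixpoint, start Z0 = Sat(AF (halt ∧ done)) = {2}, add states in Sat(done) with some successor in Z. Z1 = {2, 3}; fixed.
Sat(E[done U AF (halt ∧ done)]) = {2, 3}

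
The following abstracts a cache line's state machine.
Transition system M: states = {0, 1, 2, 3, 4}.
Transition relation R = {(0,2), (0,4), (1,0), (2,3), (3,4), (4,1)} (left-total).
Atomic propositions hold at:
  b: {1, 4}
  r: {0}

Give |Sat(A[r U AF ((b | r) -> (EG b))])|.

Sat(b | r) = {0, 1, 4}
EG b: greatest fixpoint, start Z0 = {1, 4}, keep only states in Sat with some successor in Z. Z1 = {4}; Z2 = ∅; fixed.
Sat(EG b) = ∅
Sat((b | r) -> (EG b)) = {2, 3}
AF ((b | r) -> (EG b)): least fixpoint, start Z0 = {2, 3}, add states with every successor in Z. Already a fixed point.
Sat(AF ((b | r) -> (EG b))) = {2, 3}
A[r U AF ((b | r) -> (EG b))]: least fixpoint, start Z0 = Sat(AF ((b | r) -> (EG b))) = {2, 3}, add states in Sat(r) with every successor in Z. Already a fixed point.
Sat(A[r U AF ((b | r) -> (EG b))]) = {2, 3}
|Sat(A[r U AF ((b | r) -> (EG b))])| = |{2, 3}| = 2.

2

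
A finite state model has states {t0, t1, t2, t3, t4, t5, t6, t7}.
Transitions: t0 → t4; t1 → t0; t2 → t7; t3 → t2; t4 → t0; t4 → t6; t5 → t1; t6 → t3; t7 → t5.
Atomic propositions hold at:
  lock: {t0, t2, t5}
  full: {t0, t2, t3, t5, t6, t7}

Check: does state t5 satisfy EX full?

No

Sat(EX full) = {s : some successor in {t0, t2, t3, t5, t6, t7}} = {t1, t2, t3, t4, t6, t7}
t5 ∉ Sat(EX full) = {t1, t2, t3, t4, t6, t7}, so the formula does not hold at t5.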